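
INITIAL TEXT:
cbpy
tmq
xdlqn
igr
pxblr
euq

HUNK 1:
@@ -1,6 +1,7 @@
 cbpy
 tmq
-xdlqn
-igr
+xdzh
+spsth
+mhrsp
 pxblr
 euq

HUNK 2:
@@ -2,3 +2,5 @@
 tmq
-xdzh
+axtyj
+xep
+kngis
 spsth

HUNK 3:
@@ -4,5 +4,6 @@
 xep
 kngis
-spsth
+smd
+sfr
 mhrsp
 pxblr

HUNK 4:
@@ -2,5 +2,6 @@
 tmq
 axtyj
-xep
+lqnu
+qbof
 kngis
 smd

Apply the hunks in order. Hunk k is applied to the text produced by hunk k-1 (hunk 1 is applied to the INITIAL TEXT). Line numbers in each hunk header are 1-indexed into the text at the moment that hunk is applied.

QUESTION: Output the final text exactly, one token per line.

Answer: cbpy
tmq
axtyj
lqnu
qbof
kngis
smd
sfr
mhrsp
pxblr
euq

Derivation:
Hunk 1: at line 1 remove [xdlqn,igr] add [xdzh,spsth,mhrsp] -> 7 lines: cbpy tmq xdzh spsth mhrsp pxblr euq
Hunk 2: at line 2 remove [xdzh] add [axtyj,xep,kngis] -> 9 lines: cbpy tmq axtyj xep kngis spsth mhrsp pxblr euq
Hunk 3: at line 4 remove [spsth] add [smd,sfr] -> 10 lines: cbpy tmq axtyj xep kngis smd sfr mhrsp pxblr euq
Hunk 4: at line 2 remove [xep] add [lqnu,qbof] -> 11 lines: cbpy tmq axtyj lqnu qbof kngis smd sfr mhrsp pxblr euq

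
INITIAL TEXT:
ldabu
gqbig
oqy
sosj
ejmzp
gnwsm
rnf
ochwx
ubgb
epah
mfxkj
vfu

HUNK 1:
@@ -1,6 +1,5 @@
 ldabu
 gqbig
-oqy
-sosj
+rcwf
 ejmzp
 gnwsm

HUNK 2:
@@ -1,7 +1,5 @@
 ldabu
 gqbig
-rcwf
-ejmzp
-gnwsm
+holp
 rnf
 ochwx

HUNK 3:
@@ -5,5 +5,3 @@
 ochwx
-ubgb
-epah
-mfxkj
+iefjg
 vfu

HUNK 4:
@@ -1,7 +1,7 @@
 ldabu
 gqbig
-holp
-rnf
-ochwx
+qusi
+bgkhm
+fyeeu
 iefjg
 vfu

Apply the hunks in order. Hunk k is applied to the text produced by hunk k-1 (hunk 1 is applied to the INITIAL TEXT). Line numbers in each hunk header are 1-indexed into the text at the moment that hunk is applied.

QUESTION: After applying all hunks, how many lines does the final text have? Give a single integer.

Answer: 7

Derivation:
Hunk 1: at line 1 remove [oqy,sosj] add [rcwf] -> 11 lines: ldabu gqbig rcwf ejmzp gnwsm rnf ochwx ubgb epah mfxkj vfu
Hunk 2: at line 1 remove [rcwf,ejmzp,gnwsm] add [holp] -> 9 lines: ldabu gqbig holp rnf ochwx ubgb epah mfxkj vfu
Hunk 3: at line 5 remove [ubgb,epah,mfxkj] add [iefjg] -> 7 lines: ldabu gqbig holp rnf ochwx iefjg vfu
Hunk 4: at line 1 remove [holp,rnf,ochwx] add [qusi,bgkhm,fyeeu] -> 7 lines: ldabu gqbig qusi bgkhm fyeeu iefjg vfu
Final line count: 7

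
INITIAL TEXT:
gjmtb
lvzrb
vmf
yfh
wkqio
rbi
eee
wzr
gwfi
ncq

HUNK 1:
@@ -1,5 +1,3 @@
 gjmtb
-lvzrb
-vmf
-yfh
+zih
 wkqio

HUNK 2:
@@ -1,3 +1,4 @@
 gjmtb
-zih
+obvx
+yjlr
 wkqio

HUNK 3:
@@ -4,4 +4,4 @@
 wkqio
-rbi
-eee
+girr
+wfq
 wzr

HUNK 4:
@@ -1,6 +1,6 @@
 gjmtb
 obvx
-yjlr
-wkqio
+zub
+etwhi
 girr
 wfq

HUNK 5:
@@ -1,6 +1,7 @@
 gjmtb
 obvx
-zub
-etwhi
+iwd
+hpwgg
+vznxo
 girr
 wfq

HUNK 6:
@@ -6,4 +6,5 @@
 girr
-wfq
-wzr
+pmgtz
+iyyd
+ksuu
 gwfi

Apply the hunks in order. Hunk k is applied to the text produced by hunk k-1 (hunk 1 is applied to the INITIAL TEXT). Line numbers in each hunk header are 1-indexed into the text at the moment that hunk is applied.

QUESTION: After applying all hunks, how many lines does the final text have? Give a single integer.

Hunk 1: at line 1 remove [lvzrb,vmf,yfh] add [zih] -> 8 lines: gjmtb zih wkqio rbi eee wzr gwfi ncq
Hunk 2: at line 1 remove [zih] add [obvx,yjlr] -> 9 lines: gjmtb obvx yjlr wkqio rbi eee wzr gwfi ncq
Hunk 3: at line 4 remove [rbi,eee] add [girr,wfq] -> 9 lines: gjmtb obvx yjlr wkqio girr wfq wzr gwfi ncq
Hunk 4: at line 1 remove [yjlr,wkqio] add [zub,etwhi] -> 9 lines: gjmtb obvx zub etwhi girr wfq wzr gwfi ncq
Hunk 5: at line 1 remove [zub,etwhi] add [iwd,hpwgg,vznxo] -> 10 lines: gjmtb obvx iwd hpwgg vznxo girr wfq wzr gwfi ncq
Hunk 6: at line 6 remove [wfq,wzr] add [pmgtz,iyyd,ksuu] -> 11 lines: gjmtb obvx iwd hpwgg vznxo girr pmgtz iyyd ksuu gwfi ncq
Final line count: 11

Answer: 11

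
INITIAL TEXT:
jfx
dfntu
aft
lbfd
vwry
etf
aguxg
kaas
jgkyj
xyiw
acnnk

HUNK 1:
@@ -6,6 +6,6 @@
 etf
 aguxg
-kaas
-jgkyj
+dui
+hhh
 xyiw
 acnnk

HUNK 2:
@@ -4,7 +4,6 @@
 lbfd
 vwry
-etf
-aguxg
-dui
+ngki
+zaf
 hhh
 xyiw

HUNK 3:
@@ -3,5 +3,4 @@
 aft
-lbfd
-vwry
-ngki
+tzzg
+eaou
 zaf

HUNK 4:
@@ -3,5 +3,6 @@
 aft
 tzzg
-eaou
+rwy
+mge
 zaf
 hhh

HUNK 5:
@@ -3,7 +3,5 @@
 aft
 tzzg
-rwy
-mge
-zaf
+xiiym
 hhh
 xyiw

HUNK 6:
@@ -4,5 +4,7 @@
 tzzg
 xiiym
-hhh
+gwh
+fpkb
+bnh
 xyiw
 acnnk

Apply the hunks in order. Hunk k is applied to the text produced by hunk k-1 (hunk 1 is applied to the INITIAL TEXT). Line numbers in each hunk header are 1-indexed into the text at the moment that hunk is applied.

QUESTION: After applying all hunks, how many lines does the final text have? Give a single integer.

Hunk 1: at line 6 remove [kaas,jgkyj] add [dui,hhh] -> 11 lines: jfx dfntu aft lbfd vwry etf aguxg dui hhh xyiw acnnk
Hunk 2: at line 4 remove [etf,aguxg,dui] add [ngki,zaf] -> 10 lines: jfx dfntu aft lbfd vwry ngki zaf hhh xyiw acnnk
Hunk 3: at line 3 remove [lbfd,vwry,ngki] add [tzzg,eaou] -> 9 lines: jfx dfntu aft tzzg eaou zaf hhh xyiw acnnk
Hunk 4: at line 3 remove [eaou] add [rwy,mge] -> 10 lines: jfx dfntu aft tzzg rwy mge zaf hhh xyiw acnnk
Hunk 5: at line 3 remove [rwy,mge,zaf] add [xiiym] -> 8 lines: jfx dfntu aft tzzg xiiym hhh xyiw acnnk
Hunk 6: at line 4 remove [hhh] add [gwh,fpkb,bnh] -> 10 lines: jfx dfntu aft tzzg xiiym gwh fpkb bnh xyiw acnnk
Final line count: 10

Answer: 10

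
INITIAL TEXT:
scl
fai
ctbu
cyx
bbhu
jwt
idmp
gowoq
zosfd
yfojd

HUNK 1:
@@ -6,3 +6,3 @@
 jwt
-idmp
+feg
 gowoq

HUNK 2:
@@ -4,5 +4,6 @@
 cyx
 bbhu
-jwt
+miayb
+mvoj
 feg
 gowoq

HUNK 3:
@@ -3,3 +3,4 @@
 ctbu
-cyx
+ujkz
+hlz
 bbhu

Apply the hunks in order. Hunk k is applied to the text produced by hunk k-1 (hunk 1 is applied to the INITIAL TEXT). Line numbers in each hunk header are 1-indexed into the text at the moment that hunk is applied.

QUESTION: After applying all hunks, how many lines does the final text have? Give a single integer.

Answer: 12

Derivation:
Hunk 1: at line 6 remove [idmp] add [feg] -> 10 lines: scl fai ctbu cyx bbhu jwt feg gowoq zosfd yfojd
Hunk 2: at line 4 remove [jwt] add [miayb,mvoj] -> 11 lines: scl fai ctbu cyx bbhu miayb mvoj feg gowoq zosfd yfojd
Hunk 3: at line 3 remove [cyx] add [ujkz,hlz] -> 12 lines: scl fai ctbu ujkz hlz bbhu miayb mvoj feg gowoq zosfd yfojd
Final line count: 12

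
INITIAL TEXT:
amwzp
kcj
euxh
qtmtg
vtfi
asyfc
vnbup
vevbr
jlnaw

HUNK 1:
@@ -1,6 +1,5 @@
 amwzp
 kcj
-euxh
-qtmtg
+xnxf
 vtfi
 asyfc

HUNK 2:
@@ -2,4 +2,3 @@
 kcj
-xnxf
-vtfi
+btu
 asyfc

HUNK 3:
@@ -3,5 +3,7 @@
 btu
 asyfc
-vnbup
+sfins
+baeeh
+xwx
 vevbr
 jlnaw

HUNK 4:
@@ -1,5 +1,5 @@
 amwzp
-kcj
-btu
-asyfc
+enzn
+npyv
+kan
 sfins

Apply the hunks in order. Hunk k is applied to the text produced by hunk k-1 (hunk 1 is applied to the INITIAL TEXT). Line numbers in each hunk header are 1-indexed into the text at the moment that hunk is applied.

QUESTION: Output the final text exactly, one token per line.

Answer: amwzp
enzn
npyv
kan
sfins
baeeh
xwx
vevbr
jlnaw

Derivation:
Hunk 1: at line 1 remove [euxh,qtmtg] add [xnxf] -> 8 lines: amwzp kcj xnxf vtfi asyfc vnbup vevbr jlnaw
Hunk 2: at line 2 remove [xnxf,vtfi] add [btu] -> 7 lines: amwzp kcj btu asyfc vnbup vevbr jlnaw
Hunk 3: at line 3 remove [vnbup] add [sfins,baeeh,xwx] -> 9 lines: amwzp kcj btu asyfc sfins baeeh xwx vevbr jlnaw
Hunk 4: at line 1 remove [kcj,btu,asyfc] add [enzn,npyv,kan] -> 9 lines: amwzp enzn npyv kan sfins baeeh xwx vevbr jlnaw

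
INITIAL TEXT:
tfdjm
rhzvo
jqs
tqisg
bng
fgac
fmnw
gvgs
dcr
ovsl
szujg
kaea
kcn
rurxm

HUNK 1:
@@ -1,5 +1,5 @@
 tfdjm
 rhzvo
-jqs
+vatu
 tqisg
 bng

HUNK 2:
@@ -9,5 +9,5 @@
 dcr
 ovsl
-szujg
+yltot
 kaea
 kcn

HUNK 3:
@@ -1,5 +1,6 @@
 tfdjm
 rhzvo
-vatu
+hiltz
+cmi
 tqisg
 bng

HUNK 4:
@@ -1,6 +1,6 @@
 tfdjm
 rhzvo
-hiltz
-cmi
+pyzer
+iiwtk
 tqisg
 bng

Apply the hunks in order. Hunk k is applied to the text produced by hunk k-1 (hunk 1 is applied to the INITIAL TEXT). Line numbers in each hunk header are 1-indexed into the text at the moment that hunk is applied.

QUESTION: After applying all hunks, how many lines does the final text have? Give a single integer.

Answer: 15

Derivation:
Hunk 1: at line 1 remove [jqs] add [vatu] -> 14 lines: tfdjm rhzvo vatu tqisg bng fgac fmnw gvgs dcr ovsl szujg kaea kcn rurxm
Hunk 2: at line 9 remove [szujg] add [yltot] -> 14 lines: tfdjm rhzvo vatu tqisg bng fgac fmnw gvgs dcr ovsl yltot kaea kcn rurxm
Hunk 3: at line 1 remove [vatu] add [hiltz,cmi] -> 15 lines: tfdjm rhzvo hiltz cmi tqisg bng fgac fmnw gvgs dcr ovsl yltot kaea kcn rurxm
Hunk 4: at line 1 remove [hiltz,cmi] add [pyzer,iiwtk] -> 15 lines: tfdjm rhzvo pyzer iiwtk tqisg bng fgac fmnw gvgs dcr ovsl yltot kaea kcn rurxm
Final line count: 15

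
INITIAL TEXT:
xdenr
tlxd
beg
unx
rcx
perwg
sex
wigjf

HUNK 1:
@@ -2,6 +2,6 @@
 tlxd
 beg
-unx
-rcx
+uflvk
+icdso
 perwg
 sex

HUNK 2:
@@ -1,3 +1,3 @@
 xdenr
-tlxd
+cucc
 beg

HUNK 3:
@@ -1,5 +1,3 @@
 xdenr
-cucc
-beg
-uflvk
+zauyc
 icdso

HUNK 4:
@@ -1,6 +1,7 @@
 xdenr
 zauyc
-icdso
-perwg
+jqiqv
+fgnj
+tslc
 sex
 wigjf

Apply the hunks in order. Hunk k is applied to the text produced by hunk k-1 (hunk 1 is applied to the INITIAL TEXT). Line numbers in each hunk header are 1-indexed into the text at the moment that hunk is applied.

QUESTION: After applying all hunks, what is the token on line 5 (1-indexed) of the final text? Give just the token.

Answer: tslc

Derivation:
Hunk 1: at line 2 remove [unx,rcx] add [uflvk,icdso] -> 8 lines: xdenr tlxd beg uflvk icdso perwg sex wigjf
Hunk 2: at line 1 remove [tlxd] add [cucc] -> 8 lines: xdenr cucc beg uflvk icdso perwg sex wigjf
Hunk 3: at line 1 remove [cucc,beg,uflvk] add [zauyc] -> 6 lines: xdenr zauyc icdso perwg sex wigjf
Hunk 4: at line 1 remove [icdso,perwg] add [jqiqv,fgnj,tslc] -> 7 lines: xdenr zauyc jqiqv fgnj tslc sex wigjf
Final line 5: tslc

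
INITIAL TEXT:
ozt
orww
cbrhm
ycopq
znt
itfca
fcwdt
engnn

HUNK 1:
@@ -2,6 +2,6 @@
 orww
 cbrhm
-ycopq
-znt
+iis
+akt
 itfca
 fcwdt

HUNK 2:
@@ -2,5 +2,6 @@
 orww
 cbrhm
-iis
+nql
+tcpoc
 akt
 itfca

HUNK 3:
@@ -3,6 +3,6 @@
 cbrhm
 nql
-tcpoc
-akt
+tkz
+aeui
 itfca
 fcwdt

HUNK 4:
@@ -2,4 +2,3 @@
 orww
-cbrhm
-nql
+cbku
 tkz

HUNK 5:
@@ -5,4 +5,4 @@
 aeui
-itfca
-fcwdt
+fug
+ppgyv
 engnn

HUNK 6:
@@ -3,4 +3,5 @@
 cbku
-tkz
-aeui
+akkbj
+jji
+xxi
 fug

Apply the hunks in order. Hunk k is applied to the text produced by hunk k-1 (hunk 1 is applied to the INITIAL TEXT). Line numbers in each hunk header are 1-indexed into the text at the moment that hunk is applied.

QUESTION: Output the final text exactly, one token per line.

Hunk 1: at line 2 remove [ycopq,znt] add [iis,akt] -> 8 lines: ozt orww cbrhm iis akt itfca fcwdt engnn
Hunk 2: at line 2 remove [iis] add [nql,tcpoc] -> 9 lines: ozt orww cbrhm nql tcpoc akt itfca fcwdt engnn
Hunk 3: at line 3 remove [tcpoc,akt] add [tkz,aeui] -> 9 lines: ozt orww cbrhm nql tkz aeui itfca fcwdt engnn
Hunk 4: at line 2 remove [cbrhm,nql] add [cbku] -> 8 lines: ozt orww cbku tkz aeui itfca fcwdt engnn
Hunk 5: at line 5 remove [itfca,fcwdt] add [fug,ppgyv] -> 8 lines: ozt orww cbku tkz aeui fug ppgyv engnn
Hunk 6: at line 3 remove [tkz,aeui] add [akkbj,jji,xxi] -> 9 lines: ozt orww cbku akkbj jji xxi fug ppgyv engnn

Answer: ozt
orww
cbku
akkbj
jji
xxi
fug
ppgyv
engnn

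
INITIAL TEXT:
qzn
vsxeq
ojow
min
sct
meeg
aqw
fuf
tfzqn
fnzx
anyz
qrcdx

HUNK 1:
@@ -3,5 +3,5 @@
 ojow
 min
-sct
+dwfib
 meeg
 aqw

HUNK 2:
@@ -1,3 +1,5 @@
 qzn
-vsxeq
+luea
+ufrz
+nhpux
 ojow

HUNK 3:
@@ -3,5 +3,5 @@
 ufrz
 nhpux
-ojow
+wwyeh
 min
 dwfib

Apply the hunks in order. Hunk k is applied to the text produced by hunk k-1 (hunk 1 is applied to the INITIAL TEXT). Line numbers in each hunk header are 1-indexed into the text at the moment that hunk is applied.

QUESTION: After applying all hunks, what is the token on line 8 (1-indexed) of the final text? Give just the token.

Answer: meeg

Derivation:
Hunk 1: at line 3 remove [sct] add [dwfib] -> 12 lines: qzn vsxeq ojow min dwfib meeg aqw fuf tfzqn fnzx anyz qrcdx
Hunk 2: at line 1 remove [vsxeq] add [luea,ufrz,nhpux] -> 14 lines: qzn luea ufrz nhpux ojow min dwfib meeg aqw fuf tfzqn fnzx anyz qrcdx
Hunk 3: at line 3 remove [ojow] add [wwyeh] -> 14 lines: qzn luea ufrz nhpux wwyeh min dwfib meeg aqw fuf tfzqn fnzx anyz qrcdx
Final line 8: meeg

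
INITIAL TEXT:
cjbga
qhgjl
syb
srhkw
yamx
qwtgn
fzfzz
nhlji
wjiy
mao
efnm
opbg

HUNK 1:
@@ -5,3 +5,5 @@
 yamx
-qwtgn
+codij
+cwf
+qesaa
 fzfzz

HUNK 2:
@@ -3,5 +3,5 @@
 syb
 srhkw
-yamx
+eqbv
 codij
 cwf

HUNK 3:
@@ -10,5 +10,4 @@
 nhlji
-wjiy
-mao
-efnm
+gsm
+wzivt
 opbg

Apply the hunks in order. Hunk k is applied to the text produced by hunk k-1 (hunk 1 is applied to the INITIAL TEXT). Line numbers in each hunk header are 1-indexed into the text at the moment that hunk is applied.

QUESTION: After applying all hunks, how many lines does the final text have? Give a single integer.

Hunk 1: at line 5 remove [qwtgn] add [codij,cwf,qesaa] -> 14 lines: cjbga qhgjl syb srhkw yamx codij cwf qesaa fzfzz nhlji wjiy mao efnm opbg
Hunk 2: at line 3 remove [yamx] add [eqbv] -> 14 lines: cjbga qhgjl syb srhkw eqbv codij cwf qesaa fzfzz nhlji wjiy mao efnm opbg
Hunk 3: at line 10 remove [wjiy,mao,efnm] add [gsm,wzivt] -> 13 lines: cjbga qhgjl syb srhkw eqbv codij cwf qesaa fzfzz nhlji gsm wzivt opbg
Final line count: 13

Answer: 13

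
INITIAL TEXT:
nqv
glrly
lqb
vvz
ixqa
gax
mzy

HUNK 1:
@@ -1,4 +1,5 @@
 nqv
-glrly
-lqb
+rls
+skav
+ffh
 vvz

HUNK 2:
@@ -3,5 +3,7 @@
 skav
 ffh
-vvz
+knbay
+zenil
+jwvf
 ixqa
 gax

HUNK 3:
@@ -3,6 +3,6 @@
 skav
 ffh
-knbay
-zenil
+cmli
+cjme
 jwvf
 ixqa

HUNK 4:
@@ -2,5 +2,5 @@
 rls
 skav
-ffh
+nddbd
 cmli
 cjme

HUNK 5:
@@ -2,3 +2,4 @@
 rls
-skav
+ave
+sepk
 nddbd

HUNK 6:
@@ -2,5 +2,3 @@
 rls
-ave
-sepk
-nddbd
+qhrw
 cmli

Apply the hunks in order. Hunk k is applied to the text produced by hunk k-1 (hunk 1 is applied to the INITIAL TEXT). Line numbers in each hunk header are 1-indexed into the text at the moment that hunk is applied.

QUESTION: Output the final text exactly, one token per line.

Hunk 1: at line 1 remove [glrly,lqb] add [rls,skav,ffh] -> 8 lines: nqv rls skav ffh vvz ixqa gax mzy
Hunk 2: at line 3 remove [vvz] add [knbay,zenil,jwvf] -> 10 lines: nqv rls skav ffh knbay zenil jwvf ixqa gax mzy
Hunk 3: at line 3 remove [knbay,zenil] add [cmli,cjme] -> 10 lines: nqv rls skav ffh cmli cjme jwvf ixqa gax mzy
Hunk 4: at line 2 remove [ffh] add [nddbd] -> 10 lines: nqv rls skav nddbd cmli cjme jwvf ixqa gax mzy
Hunk 5: at line 2 remove [skav] add [ave,sepk] -> 11 lines: nqv rls ave sepk nddbd cmli cjme jwvf ixqa gax mzy
Hunk 6: at line 2 remove [ave,sepk,nddbd] add [qhrw] -> 9 lines: nqv rls qhrw cmli cjme jwvf ixqa gax mzy

Answer: nqv
rls
qhrw
cmli
cjme
jwvf
ixqa
gax
mzy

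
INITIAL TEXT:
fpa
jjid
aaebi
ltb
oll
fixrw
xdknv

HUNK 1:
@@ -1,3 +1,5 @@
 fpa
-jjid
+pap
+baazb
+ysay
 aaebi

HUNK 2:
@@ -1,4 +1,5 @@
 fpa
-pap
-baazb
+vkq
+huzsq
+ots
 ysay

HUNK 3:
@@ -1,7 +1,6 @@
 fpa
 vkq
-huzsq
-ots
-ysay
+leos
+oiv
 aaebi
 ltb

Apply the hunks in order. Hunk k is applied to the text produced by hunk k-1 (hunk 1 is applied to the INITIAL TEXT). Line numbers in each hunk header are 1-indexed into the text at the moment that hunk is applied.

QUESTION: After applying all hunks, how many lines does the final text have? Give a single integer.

Hunk 1: at line 1 remove [jjid] add [pap,baazb,ysay] -> 9 lines: fpa pap baazb ysay aaebi ltb oll fixrw xdknv
Hunk 2: at line 1 remove [pap,baazb] add [vkq,huzsq,ots] -> 10 lines: fpa vkq huzsq ots ysay aaebi ltb oll fixrw xdknv
Hunk 3: at line 1 remove [huzsq,ots,ysay] add [leos,oiv] -> 9 lines: fpa vkq leos oiv aaebi ltb oll fixrw xdknv
Final line count: 9

Answer: 9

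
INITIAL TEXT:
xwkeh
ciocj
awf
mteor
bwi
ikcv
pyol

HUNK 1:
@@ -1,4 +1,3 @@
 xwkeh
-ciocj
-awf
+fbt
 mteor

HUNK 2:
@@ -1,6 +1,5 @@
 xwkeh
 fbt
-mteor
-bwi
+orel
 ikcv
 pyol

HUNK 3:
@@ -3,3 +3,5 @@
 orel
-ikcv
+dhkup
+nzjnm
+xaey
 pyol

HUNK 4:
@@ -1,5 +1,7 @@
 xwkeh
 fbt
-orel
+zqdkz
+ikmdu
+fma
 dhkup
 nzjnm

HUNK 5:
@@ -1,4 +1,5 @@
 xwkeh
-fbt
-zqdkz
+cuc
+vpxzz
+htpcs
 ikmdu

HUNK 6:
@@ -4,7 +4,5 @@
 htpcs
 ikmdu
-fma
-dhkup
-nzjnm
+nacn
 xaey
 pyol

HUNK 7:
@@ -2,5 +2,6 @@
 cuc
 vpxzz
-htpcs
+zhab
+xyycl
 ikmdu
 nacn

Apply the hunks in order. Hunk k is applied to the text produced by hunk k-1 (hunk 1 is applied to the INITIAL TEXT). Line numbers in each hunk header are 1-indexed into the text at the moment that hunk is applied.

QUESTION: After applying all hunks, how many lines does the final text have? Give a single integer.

Answer: 9

Derivation:
Hunk 1: at line 1 remove [ciocj,awf] add [fbt] -> 6 lines: xwkeh fbt mteor bwi ikcv pyol
Hunk 2: at line 1 remove [mteor,bwi] add [orel] -> 5 lines: xwkeh fbt orel ikcv pyol
Hunk 3: at line 3 remove [ikcv] add [dhkup,nzjnm,xaey] -> 7 lines: xwkeh fbt orel dhkup nzjnm xaey pyol
Hunk 4: at line 1 remove [orel] add [zqdkz,ikmdu,fma] -> 9 lines: xwkeh fbt zqdkz ikmdu fma dhkup nzjnm xaey pyol
Hunk 5: at line 1 remove [fbt,zqdkz] add [cuc,vpxzz,htpcs] -> 10 lines: xwkeh cuc vpxzz htpcs ikmdu fma dhkup nzjnm xaey pyol
Hunk 6: at line 4 remove [fma,dhkup,nzjnm] add [nacn] -> 8 lines: xwkeh cuc vpxzz htpcs ikmdu nacn xaey pyol
Hunk 7: at line 2 remove [htpcs] add [zhab,xyycl] -> 9 lines: xwkeh cuc vpxzz zhab xyycl ikmdu nacn xaey pyol
Final line count: 9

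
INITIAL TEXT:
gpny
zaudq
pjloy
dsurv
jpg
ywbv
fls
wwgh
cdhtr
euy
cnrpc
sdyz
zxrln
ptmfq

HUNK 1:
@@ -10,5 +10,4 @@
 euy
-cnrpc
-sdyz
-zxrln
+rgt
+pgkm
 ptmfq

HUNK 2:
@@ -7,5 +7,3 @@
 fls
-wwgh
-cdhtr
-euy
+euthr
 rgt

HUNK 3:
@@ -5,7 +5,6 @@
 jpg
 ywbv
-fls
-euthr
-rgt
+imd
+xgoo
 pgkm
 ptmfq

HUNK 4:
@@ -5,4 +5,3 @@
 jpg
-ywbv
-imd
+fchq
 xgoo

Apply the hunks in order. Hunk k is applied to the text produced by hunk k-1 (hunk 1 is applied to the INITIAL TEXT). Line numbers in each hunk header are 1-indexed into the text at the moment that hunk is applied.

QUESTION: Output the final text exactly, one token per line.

Hunk 1: at line 10 remove [cnrpc,sdyz,zxrln] add [rgt,pgkm] -> 13 lines: gpny zaudq pjloy dsurv jpg ywbv fls wwgh cdhtr euy rgt pgkm ptmfq
Hunk 2: at line 7 remove [wwgh,cdhtr,euy] add [euthr] -> 11 lines: gpny zaudq pjloy dsurv jpg ywbv fls euthr rgt pgkm ptmfq
Hunk 3: at line 5 remove [fls,euthr,rgt] add [imd,xgoo] -> 10 lines: gpny zaudq pjloy dsurv jpg ywbv imd xgoo pgkm ptmfq
Hunk 4: at line 5 remove [ywbv,imd] add [fchq] -> 9 lines: gpny zaudq pjloy dsurv jpg fchq xgoo pgkm ptmfq

Answer: gpny
zaudq
pjloy
dsurv
jpg
fchq
xgoo
pgkm
ptmfq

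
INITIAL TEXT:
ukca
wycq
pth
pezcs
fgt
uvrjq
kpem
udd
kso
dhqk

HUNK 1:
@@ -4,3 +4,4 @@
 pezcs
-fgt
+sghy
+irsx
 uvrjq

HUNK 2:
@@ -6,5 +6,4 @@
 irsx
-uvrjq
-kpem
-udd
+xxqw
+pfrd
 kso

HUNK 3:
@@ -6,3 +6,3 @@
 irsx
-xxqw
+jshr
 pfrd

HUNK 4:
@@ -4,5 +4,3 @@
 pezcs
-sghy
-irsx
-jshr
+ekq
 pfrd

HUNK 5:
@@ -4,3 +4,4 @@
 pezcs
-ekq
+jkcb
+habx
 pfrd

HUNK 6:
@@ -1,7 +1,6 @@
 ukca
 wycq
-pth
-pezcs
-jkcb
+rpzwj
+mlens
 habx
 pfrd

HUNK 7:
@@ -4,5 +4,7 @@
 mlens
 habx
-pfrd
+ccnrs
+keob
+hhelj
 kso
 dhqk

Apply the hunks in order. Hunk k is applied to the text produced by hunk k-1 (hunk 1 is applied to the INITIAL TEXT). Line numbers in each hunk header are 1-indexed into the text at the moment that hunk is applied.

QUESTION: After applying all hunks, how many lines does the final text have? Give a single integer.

Answer: 10

Derivation:
Hunk 1: at line 4 remove [fgt] add [sghy,irsx] -> 11 lines: ukca wycq pth pezcs sghy irsx uvrjq kpem udd kso dhqk
Hunk 2: at line 6 remove [uvrjq,kpem,udd] add [xxqw,pfrd] -> 10 lines: ukca wycq pth pezcs sghy irsx xxqw pfrd kso dhqk
Hunk 3: at line 6 remove [xxqw] add [jshr] -> 10 lines: ukca wycq pth pezcs sghy irsx jshr pfrd kso dhqk
Hunk 4: at line 4 remove [sghy,irsx,jshr] add [ekq] -> 8 lines: ukca wycq pth pezcs ekq pfrd kso dhqk
Hunk 5: at line 4 remove [ekq] add [jkcb,habx] -> 9 lines: ukca wycq pth pezcs jkcb habx pfrd kso dhqk
Hunk 6: at line 1 remove [pth,pezcs,jkcb] add [rpzwj,mlens] -> 8 lines: ukca wycq rpzwj mlens habx pfrd kso dhqk
Hunk 7: at line 4 remove [pfrd] add [ccnrs,keob,hhelj] -> 10 lines: ukca wycq rpzwj mlens habx ccnrs keob hhelj kso dhqk
Final line count: 10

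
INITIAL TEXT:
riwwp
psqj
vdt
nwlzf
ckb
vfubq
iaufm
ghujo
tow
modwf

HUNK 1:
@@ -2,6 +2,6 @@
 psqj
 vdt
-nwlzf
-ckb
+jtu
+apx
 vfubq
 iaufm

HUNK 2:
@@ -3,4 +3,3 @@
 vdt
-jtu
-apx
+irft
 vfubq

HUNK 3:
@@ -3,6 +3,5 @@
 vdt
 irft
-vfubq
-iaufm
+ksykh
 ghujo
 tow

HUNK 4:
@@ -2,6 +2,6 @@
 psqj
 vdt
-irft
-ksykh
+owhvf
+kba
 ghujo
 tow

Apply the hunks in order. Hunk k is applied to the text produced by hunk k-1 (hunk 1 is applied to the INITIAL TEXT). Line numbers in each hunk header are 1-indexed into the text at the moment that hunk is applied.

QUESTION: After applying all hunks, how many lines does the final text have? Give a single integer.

Answer: 8

Derivation:
Hunk 1: at line 2 remove [nwlzf,ckb] add [jtu,apx] -> 10 lines: riwwp psqj vdt jtu apx vfubq iaufm ghujo tow modwf
Hunk 2: at line 3 remove [jtu,apx] add [irft] -> 9 lines: riwwp psqj vdt irft vfubq iaufm ghujo tow modwf
Hunk 3: at line 3 remove [vfubq,iaufm] add [ksykh] -> 8 lines: riwwp psqj vdt irft ksykh ghujo tow modwf
Hunk 4: at line 2 remove [irft,ksykh] add [owhvf,kba] -> 8 lines: riwwp psqj vdt owhvf kba ghujo tow modwf
Final line count: 8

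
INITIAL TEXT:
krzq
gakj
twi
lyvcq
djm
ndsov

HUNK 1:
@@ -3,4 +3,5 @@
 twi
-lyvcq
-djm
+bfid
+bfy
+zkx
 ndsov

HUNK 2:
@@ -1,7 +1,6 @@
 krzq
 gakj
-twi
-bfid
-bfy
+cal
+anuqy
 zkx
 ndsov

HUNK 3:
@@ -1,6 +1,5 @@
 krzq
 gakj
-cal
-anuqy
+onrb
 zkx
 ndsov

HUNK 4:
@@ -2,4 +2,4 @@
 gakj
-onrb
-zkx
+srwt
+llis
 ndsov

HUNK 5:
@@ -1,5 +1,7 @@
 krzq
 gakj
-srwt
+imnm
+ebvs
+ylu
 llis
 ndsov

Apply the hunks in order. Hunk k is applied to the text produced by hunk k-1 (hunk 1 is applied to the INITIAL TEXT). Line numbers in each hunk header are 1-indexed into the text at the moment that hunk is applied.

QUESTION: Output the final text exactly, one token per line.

Hunk 1: at line 3 remove [lyvcq,djm] add [bfid,bfy,zkx] -> 7 lines: krzq gakj twi bfid bfy zkx ndsov
Hunk 2: at line 1 remove [twi,bfid,bfy] add [cal,anuqy] -> 6 lines: krzq gakj cal anuqy zkx ndsov
Hunk 3: at line 1 remove [cal,anuqy] add [onrb] -> 5 lines: krzq gakj onrb zkx ndsov
Hunk 4: at line 2 remove [onrb,zkx] add [srwt,llis] -> 5 lines: krzq gakj srwt llis ndsov
Hunk 5: at line 1 remove [srwt] add [imnm,ebvs,ylu] -> 7 lines: krzq gakj imnm ebvs ylu llis ndsov

Answer: krzq
gakj
imnm
ebvs
ylu
llis
ndsov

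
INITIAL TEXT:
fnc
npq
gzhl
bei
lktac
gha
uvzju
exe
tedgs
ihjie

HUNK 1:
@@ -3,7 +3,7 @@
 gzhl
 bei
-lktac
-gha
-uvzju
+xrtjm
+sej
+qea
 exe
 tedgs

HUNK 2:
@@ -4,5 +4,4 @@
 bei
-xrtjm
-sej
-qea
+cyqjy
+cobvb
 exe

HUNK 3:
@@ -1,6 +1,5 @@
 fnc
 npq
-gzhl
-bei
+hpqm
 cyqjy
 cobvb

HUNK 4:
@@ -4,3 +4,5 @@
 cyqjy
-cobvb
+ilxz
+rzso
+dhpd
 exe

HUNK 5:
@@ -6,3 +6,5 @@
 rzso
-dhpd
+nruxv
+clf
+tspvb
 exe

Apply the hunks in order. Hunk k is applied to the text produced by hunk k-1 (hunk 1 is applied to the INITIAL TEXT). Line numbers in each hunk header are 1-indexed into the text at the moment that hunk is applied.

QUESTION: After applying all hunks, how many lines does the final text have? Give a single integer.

Answer: 12

Derivation:
Hunk 1: at line 3 remove [lktac,gha,uvzju] add [xrtjm,sej,qea] -> 10 lines: fnc npq gzhl bei xrtjm sej qea exe tedgs ihjie
Hunk 2: at line 4 remove [xrtjm,sej,qea] add [cyqjy,cobvb] -> 9 lines: fnc npq gzhl bei cyqjy cobvb exe tedgs ihjie
Hunk 3: at line 1 remove [gzhl,bei] add [hpqm] -> 8 lines: fnc npq hpqm cyqjy cobvb exe tedgs ihjie
Hunk 4: at line 4 remove [cobvb] add [ilxz,rzso,dhpd] -> 10 lines: fnc npq hpqm cyqjy ilxz rzso dhpd exe tedgs ihjie
Hunk 5: at line 6 remove [dhpd] add [nruxv,clf,tspvb] -> 12 lines: fnc npq hpqm cyqjy ilxz rzso nruxv clf tspvb exe tedgs ihjie
Final line count: 12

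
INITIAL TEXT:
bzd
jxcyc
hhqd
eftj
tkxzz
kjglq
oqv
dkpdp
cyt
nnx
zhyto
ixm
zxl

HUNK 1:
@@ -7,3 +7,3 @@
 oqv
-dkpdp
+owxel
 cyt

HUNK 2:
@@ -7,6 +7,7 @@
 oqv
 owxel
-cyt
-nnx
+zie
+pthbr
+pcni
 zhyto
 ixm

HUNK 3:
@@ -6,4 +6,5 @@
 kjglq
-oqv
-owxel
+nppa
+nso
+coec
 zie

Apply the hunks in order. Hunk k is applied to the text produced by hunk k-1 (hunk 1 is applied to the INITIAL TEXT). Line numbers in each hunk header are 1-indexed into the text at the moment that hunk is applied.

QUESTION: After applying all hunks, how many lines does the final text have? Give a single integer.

Answer: 15

Derivation:
Hunk 1: at line 7 remove [dkpdp] add [owxel] -> 13 lines: bzd jxcyc hhqd eftj tkxzz kjglq oqv owxel cyt nnx zhyto ixm zxl
Hunk 2: at line 7 remove [cyt,nnx] add [zie,pthbr,pcni] -> 14 lines: bzd jxcyc hhqd eftj tkxzz kjglq oqv owxel zie pthbr pcni zhyto ixm zxl
Hunk 3: at line 6 remove [oqv,owxel] add [nppa,nso,coec] -> 15 lines: bzd jxcyc hhqd eftj tkxzz kjglq nppa nso coec zie pthbr pcni zhyto ixm zxl
Final line count: 15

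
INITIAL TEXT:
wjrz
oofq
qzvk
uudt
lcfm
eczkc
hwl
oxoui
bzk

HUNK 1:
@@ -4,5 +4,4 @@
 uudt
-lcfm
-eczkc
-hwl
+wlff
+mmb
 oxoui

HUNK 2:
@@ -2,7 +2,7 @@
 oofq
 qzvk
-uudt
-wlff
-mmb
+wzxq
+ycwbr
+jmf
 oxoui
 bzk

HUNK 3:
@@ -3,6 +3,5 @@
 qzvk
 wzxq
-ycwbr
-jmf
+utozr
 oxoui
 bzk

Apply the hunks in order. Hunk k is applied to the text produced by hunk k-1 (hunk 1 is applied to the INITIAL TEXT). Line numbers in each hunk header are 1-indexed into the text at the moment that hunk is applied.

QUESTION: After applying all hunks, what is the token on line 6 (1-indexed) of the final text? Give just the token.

Answer: oxoui

Derivation:
Hunk 1: at line 4 remove [lcfm,eczkc,hwl] add [wlff,mmb] -> 8 lines: wjrz oofq qzvk uudt wlff mmb oxoui bzk
Hunk 2: at line 2 remove [uudt,wlff,mmb] add [wzxq,ycwbr,jmf] -> 8 lines: wjrz oofq qzvk wzxq ycwbr jmf oxoui bzk
Hunk 3: at line 3 remove [ycwbr,jmf] add [utozr] -> 7 lines: wjrz oofq qzvk wzxq utozr oxoui bzk
Final line 6: oxoui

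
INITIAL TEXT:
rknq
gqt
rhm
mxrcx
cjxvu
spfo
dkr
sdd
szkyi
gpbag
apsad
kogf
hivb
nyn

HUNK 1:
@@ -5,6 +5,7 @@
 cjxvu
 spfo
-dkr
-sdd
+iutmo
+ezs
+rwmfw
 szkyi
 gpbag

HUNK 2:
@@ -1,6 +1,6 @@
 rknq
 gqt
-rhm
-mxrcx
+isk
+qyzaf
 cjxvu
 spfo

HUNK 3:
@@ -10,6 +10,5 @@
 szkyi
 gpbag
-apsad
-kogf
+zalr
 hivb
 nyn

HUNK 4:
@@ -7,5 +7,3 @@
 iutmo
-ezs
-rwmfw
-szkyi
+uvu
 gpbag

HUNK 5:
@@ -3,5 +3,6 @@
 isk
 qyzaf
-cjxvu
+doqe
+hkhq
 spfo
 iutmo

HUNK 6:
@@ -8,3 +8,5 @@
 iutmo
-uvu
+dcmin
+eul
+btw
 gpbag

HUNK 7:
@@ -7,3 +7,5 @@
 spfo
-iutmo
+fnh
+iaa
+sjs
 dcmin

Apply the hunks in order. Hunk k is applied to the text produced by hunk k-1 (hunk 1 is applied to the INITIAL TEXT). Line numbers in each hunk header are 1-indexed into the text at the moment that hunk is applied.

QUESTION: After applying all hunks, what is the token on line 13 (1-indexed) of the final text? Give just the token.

Hunk 1: at line 5 remove [dkr,sdd] add [iutmo,ezs,rwmfw] -> 15 lines: rknq gqt rhm mxrcx cjxvu spfo iutmo ezs rwmfw szkyi gpbag apsad kogf hivb nyn
Hunk 2: at line 1 remove [rhm,mxrcx] add [isk,qyzaf] -> 15 lines: rknq gqt isk qyzaf cjxvu spfo iutmo ezs rwmfw szkyi gpbag apsad kogf hivb nyn
Hunk 3: at line 10 remove [apsad,kogf] add [zalr] -> 14 lines: rknq gqt isk qyzaf cjxvu spfo iutmo ezs rwmfw szkyi gpbag zalr hivb nyn
Hunk 4: at line 7 remove [ezs,rwmfw,szkyi] add [uvu] -> 12 lines: rknq gqt isk qyzaf cjxvu spfo iutmo uvu gpbag zalr hivb nyn
Hunk 5: at line 3 remove [cjxvu] add [doqe,hkhq] -> 13 lines: rknq gqt isk qyzaf doqe hkhq spfo iutmo uvu gpbag zalr hivb nyn
Hunk 6: at line 8 remove [uvu] add [dcmin,eul,btw] -> 15 lines: rknq gqt isk qyzaf doqe hkhq spfo iutmo dcmin eul btw gpbag zalr hivb nyn
Hunk 7: at line 7 remove [iutmo] add [fnh,iaa,sjs] -> 17 lines: rknq gqt isk qyzaf doqe hkhq spfo fnh iaa sjs dcmin eul btw gpbag zalr hivb nyn
Final line 13: btw

Answer: btw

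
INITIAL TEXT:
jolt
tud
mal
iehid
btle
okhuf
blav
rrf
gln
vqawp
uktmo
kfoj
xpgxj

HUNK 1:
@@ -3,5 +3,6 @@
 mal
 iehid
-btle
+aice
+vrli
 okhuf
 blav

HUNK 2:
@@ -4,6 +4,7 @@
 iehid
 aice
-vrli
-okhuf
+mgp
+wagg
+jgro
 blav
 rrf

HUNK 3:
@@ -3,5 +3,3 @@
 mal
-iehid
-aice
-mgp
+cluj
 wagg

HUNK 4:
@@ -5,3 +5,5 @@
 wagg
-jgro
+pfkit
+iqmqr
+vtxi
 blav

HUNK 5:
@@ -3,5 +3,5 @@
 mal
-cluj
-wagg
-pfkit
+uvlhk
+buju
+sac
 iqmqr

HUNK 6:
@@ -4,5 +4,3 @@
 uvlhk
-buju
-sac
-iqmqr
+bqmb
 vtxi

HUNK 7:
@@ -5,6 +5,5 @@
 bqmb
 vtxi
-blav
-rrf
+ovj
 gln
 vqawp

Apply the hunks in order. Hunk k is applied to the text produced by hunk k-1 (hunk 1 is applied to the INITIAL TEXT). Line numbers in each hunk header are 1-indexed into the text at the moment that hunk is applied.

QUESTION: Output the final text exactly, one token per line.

Hunk 1: at line 3 remove [btle] add [aice,vrli] -> 14 lines: jolt tud mal iehid aice vrli okhuf blav rrf gln vqawp uktmo kfoj xpgxj
Hunk 2: at line 4 remove [vrli,okhuf] add [mgp,wagg,jgro] -> 15 lines: jolt tud mal iehid aice mgp wagg jgro blav rrf gln vqawp uktmo kfoj xpgxj
Hunk 3: at line 3 remove [iehid,aice,mgp] add [cluj] -> 13 lines: jolt tud mal cluj wagg jgro blav rrf gln vqawp uktmo kfoj xpgxj
Hunk 4: at line 5 remove [jgro] add [pfkit,iqmqr,vtxi] -> 15 lines: jolt tud mal cluj wagg pfkit iqmqr vtxi blav rrf gln vqawp uktmo kfoj xpgxj
Hunk 5: at line 3 remove [cluj,wagg,pfkit] add [uvlhk,buju,sac] -> 15 lines: jolt tud mal uvlhk buju sac iqmqr vtxi blav rrf gln vqawp uktmo kfoj xpgxj
Hunk 6: at line 4 remove [buju,sac,iqmqr] add [bqmb] -> 13 lines: jolt tud mal uvlhk bqmb vtxi blav rrf gln vqawp uktmo kfoj xpgxj
Hunk 7: at line 5 remove [blav,rrf] add [ovj] -> 12 lines: jolt tud mal uvlhk bqmb vtxi ovj gln vqawp uktmo kfoj xpgxj

Answer: jolt
tud
mal
uvlhk
bqmb
vtxi
ovj
gln
vqawp
uktmo
kfoj
xpgxj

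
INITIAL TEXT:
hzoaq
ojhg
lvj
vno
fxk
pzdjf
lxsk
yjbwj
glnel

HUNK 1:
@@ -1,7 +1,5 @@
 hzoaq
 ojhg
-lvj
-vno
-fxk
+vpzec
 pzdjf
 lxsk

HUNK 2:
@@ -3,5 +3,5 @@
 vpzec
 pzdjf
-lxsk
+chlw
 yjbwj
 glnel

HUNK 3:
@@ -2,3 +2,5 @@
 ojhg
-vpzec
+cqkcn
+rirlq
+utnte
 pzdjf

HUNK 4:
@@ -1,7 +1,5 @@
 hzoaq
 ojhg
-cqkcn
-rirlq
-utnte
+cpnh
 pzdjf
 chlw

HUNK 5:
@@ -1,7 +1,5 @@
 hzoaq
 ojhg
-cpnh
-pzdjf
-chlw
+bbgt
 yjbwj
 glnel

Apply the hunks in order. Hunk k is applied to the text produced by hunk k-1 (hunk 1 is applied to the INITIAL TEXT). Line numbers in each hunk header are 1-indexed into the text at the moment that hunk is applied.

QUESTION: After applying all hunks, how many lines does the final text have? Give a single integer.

Hunk 1: at line 1 remove [lvj,vno,fxk] add [vpzec] -> 7 lines: hzoaq ojhg vpzec pzdjf lxsk yjbwj glnel
Hunk 2: at line 3 remove [lxsk] add [chlw] -> 7 lines: hzoaq ojhg vpzec pzdjf chlw yjbwj glnel
Hunk 3: at line 2 remove [vpzec] add [cqkcn,rirlq,utnte] -> 9 lines: hzoaq ojhg cqkcn rirlq utnte pzdjf chlw yjbwj glnel
Hunk 4: at line 1 remove [cqkcn,rirlq,utnte] add [cpnh] -> 7 lines: hzoaq ojhg cpnh pzdjf chlw yjbwj glnel
Hunk 5: at line 1 remove [cpnh,pzdjf,chlw] add [bbgt] -> 5 lines: hzoaq ojhg bbgt yjbwj glnel
Final line count: 5

Answer: 5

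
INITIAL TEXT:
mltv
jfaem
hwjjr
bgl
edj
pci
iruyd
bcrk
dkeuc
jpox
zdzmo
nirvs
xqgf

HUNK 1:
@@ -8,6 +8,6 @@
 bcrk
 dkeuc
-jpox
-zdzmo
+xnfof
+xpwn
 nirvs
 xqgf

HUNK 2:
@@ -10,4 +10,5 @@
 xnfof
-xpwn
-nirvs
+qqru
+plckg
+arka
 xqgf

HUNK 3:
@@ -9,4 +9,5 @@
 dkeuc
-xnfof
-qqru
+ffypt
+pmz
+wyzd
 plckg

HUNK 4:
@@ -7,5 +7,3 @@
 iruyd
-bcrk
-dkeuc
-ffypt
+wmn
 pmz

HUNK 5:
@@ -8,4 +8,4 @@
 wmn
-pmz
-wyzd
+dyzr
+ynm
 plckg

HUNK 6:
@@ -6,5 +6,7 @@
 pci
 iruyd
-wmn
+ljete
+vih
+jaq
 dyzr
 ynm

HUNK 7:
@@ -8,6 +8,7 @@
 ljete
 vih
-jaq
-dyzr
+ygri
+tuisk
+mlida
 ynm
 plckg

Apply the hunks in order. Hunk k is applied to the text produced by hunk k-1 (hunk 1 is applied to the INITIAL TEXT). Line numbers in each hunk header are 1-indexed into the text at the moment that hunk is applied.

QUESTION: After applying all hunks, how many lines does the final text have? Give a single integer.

Answer: 16

Derivation:
Hunk 1: at line 8 remove [jpox,zdzmo] add [xnfof,xpwn] -> 13 lines: mltv jfaem hwjjr bgl edj pci iruyd bcrk dkeuc xnfof xpwn nirvs xqgf
Hunk 2: at line 10 remove [xpwn,nirvs] add [qqru,plckg,arka] -> 14 lines: mltv jfaem hwjjr bgl edj pci iruyd bcrk dkeuc xnfof qqru plckg arka xqgf
Hunk 3: at line 9 remove [xnfof,qqru] add [ffypt,pmz,wyzd] -> 15 lines: mltv jfaem hwjjr bgl edj pci iruyd bcrk dkeuc ffypt pmz wyzd plckg arka xqgf
Hunk 4: at line 7 remove [bcrk,dkeuc,ffypt] add [wmn] -> 13 lines: mltv jfaem hwjjr bgl edj pci iruyd wmn pmz wyzd plckg arka xqgf
Hunk 5: at line 8 remove [pmz,wyzd] add [dyzr,ynm] -> 13 lines: mltv jfaem hwjjr bgl edj pci iruyd wmn dyzr ynm plckg arka xqgf
Hunk 6: at line 6 remove [wmn] add [ljete,vih,jaq] -> 15 lines: mltv jfaem hwjjr bgl edj pci iruyd ljete vih jaq dyzr ynm plckg arka xqgf
Hunk 7: at line 8 remove [jaq,dyzr] add [ygri,tuisk,mlida] -> 16 lines: mltv jfaem hwjjr bgl edj pci iruyd ljete vih ygri tuisk mlida ynm plckg arka xqgf
Final line count: 16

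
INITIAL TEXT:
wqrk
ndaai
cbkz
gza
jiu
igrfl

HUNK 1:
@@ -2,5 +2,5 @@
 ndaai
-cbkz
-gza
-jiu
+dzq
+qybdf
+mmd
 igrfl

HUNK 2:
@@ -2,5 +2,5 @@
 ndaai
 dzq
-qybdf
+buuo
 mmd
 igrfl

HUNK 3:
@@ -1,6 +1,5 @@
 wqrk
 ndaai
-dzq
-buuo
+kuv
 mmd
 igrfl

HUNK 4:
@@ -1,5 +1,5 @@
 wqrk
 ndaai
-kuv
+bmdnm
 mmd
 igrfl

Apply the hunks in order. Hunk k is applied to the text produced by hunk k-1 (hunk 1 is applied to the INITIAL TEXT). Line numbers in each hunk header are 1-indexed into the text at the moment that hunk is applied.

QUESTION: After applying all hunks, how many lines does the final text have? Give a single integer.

Hunk 1: at line 2 remove [cbkz,gza,jiu] add [dzq,qybdf,mmd] -> 6 lines: wqrk ndaai dzq qybdf mmd igrfl
Hunk 2: at line 2 remove [qybdf] add [buuo] -> 6 lines: wqrk ndaai dzq buuo mmd igrfl
Hunk 3: at line 1 remove [dzq,buuo] add [kuv] -> 5 lines: wqrk ndaai kuv mmd igrfl
Hunk 4: at line 1 remove [kuv] add [bmdnm] -> 5 lines: wqrk ndaai bmdnm mmd igrfl
Final line count: 5

Answer: 5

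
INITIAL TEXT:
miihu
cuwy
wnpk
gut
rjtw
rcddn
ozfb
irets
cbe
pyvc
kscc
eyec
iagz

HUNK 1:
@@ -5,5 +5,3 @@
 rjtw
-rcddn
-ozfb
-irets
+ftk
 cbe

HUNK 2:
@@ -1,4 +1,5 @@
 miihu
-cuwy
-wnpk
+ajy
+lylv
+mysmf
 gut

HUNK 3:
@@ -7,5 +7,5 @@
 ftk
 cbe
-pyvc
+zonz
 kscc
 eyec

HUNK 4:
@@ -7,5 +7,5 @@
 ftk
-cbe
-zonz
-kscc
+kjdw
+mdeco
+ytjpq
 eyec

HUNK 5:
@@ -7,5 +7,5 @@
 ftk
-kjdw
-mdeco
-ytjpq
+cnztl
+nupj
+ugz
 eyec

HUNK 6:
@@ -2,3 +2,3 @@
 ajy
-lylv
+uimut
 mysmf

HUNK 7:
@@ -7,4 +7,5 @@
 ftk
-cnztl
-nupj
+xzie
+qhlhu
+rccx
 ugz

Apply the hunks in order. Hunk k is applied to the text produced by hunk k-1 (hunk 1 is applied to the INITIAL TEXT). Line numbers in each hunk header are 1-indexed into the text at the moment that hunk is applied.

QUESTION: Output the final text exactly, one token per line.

Answer: miihu
ajy
uimut
mysmf
gut
rjtw
ftk
xzie
qhlhu
rccx
ugz
eyec
iagz

Derivation:
Hunk 1: at line 5 remove [rcddn,ozfb,irets] add [ftk] -> 11 lines: miihu cuwy wnpk gut rjtw ftk cbe pyvc kscc eyec iagz
Hunk 2: at line 1 remove [cuwy,wnpk] add [ajy,lylv,mysmf] -> 12 lines: miihu ajy lylv mysmf gut rjtw ftk cbe pyvc kscc eyec iagz
Hunk 3: at line 7 remove [pyvc] add [zonz] -> 12 lines: miihu ajy lylv mysmf gut rjtw ftk cbe zonz kscc eyec iagz
Hunk 4: at line 7 remove [cbe,zonz,kscc] add [kjdw,mdeco,ytjpq] -> 12 lines: miihu ajy lylv mysmf gut rjtw ftk kjdw mdeco ytjpq eyec iagz
Hunk 5: at line 7 remove [kjdw,mdeco,ytjpq] add [cnztl,nupj,ugz] -> 12 lines: miihu ajy lylv mysmf gut rjtw ftk cnztl nupj ugz eyec iagz
Hunk 6: at line 2 remove [lylv] add [uimut] -> 12 lines: miihu ajy uimut mysmf gut rjtw ftk cnztl nupj ugz eyec iagz
Hunk 7: at line 7 remove [cnztl,nupj] add [xzie,qhlhu,rccx] -> 13 lines: miihu ajy uimut mysmf gut rjtw ftk xzie qhlhu rccx ugz eyec iagz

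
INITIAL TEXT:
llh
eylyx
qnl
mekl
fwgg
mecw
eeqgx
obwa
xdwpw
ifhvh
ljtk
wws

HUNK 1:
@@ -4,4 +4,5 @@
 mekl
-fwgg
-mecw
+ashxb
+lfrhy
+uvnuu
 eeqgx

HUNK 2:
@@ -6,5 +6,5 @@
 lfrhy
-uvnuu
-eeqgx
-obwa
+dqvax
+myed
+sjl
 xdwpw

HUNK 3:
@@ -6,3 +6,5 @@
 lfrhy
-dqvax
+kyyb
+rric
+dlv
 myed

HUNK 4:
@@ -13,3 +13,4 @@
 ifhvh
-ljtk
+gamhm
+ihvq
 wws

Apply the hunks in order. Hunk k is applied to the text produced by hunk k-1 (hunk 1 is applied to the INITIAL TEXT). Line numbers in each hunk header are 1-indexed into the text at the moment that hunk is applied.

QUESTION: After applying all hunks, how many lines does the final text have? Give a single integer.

Hunk 1: at line 4 remove [fwgg,mecw] add [ashxb,lfrhy,uvnuu] -> 13 lines: llh eylyx qnl mekl ashxb lfrhy uvnuu eeqgx obwa xdwpw ifhvh ljtk wws
Hunk 2: at line 6 remove [uvnuu,eeqgx,obwa] add [dqvax,myed,sjl] -> 13 lines: llh eylyx qnl mekl ashxb lfrhy dqvax myed sjl xdwpw ifhvh ljtk wws
Hunk 3: at line 6 remove [dqvax] add [kyyb,rric,dlv] -> 15 lines: llh eylyx qnl mekl ashxb lfrhy kyyb rric dlv myed sjl xdwpw ifhvh ljtk wws
Hunk 4: at line 13 remove [ljtk] add [gamhm,ihvq] -> 16 lines: llh eylyx qnl mekl ashxb lfrhy kyyb rric dlv myed sjl xdwpw ifhvh gamhm ihvq wws
Final line count: 16

Answer: 16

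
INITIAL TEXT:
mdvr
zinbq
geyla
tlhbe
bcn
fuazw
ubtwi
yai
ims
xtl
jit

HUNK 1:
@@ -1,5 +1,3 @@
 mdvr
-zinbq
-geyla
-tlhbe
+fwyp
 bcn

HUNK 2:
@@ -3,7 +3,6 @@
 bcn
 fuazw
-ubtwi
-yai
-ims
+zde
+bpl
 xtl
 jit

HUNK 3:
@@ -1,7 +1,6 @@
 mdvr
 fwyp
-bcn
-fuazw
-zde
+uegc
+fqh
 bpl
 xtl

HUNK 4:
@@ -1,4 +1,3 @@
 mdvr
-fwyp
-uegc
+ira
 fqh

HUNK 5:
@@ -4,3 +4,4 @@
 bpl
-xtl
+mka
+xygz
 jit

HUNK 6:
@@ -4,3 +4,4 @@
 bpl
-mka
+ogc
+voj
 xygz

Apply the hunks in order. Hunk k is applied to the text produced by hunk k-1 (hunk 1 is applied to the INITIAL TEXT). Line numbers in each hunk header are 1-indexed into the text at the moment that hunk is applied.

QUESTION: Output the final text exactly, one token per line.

Answer: mdvr
ira
fqh
bpl
ogc
voj
xygz
jit

Derivation:
Hunk 1: at line 1 remove [zinbq,geyla,tlhbe] add [fwyp] -> 9 lines: mdvr fwyp bcn fuazw ubtwi yai ims xtl jit
Hunk 2: at line 3 remove [ubtwi,yai,ims] add [zde,bpl] -> 8 lines: mdvr fwyp bcn fuazw zde bpl xtl jit
Hunk 3: at line 1 remove [bcn,fuazw,zde] add [uegc,fqh] -> 7 lines: mdvr fwyp uegc fqh bpl xtl jit
Hunk 4: at line 1 remove [fwyp,uegc] add [ira] -> 6 lines: mdvr ira fqh bpl xtl jit
Hunk 5: at line 4 remove [xtl] add [mka,xygz] -> 7 lines: mdvr ira fqh bpl mka xygz jit
Hunk 6: at line 4 remove [mka] add [ogc,voj] -> 8 lines: mdvr ira fqh bpl ogc voj xygz jit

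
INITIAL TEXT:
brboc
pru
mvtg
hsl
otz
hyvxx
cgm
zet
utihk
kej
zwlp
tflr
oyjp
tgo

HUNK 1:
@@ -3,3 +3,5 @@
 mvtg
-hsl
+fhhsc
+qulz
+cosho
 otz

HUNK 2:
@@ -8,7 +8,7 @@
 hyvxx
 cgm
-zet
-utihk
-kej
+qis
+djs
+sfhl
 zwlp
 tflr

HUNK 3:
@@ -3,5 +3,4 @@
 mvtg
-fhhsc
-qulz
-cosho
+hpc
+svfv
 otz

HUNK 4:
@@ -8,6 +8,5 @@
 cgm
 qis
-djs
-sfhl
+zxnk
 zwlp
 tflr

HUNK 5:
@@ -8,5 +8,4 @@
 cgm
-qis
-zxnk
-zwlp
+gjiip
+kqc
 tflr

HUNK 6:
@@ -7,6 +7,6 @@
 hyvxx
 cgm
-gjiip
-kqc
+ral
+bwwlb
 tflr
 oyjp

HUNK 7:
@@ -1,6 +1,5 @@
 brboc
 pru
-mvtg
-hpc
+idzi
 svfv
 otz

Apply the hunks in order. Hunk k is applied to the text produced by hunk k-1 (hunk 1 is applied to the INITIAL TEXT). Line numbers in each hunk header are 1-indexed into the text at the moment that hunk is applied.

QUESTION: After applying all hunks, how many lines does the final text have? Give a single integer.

Answer: 12

Derivation:
Hunk 1: at line 3 remove [hsl] add [fhhsc,qulz,cosho] -> 16 lines: brboc pru mvtg fhhsc qulz cosho otz hyvxx cgm zet utihk kej zwlp tflr oyjp tgo
Hunk 2: at line 8 remove [zet,utihk,kej] add [qis,djs,sfhl] -> 16 lines: brboc pru mvtg fhhsc qulz cosho otz hyvxx cgm qis djs sfhl zwlp tflr oyjp tgo
Hunk 3: at line 3 remove [fhhsc,qulz,cosho] add [hpc,svfv] -> 15 lines: brboc pru mvtg hpc svfv otz hyvxx cgm qis djs sfhl zwlp tflr oyjp tgo
Hunk 4: at line 8 remove [djs,sfhl] add [zxnk] -> 14 lines: brboc pru mvtg hpc svfv otz hyvxx cgm qis zxnk zwlp tflr oyjp tgo
Hunk 5: at line 8 remove [qis,zxnk,zwlp] add [gjiip,kqc] -> 13 lines: brboc pru mvtg hpc svfv otz hyvxx cgm gjiip kqc tflr oyjp tgo
Hunk 6: at line 7 remove [gjiip,kqc] add [ral,bwwlb] -> 13 lines: brboc pru mvtg hpc svfv otz hyvxx cgm ral bwwlb tflr oyjp tgo
Hunk 7: at line 1 remove [mvtg,hpc] add [idzi] -> 12 lines: brboc pru idzi svfv otz hyvxx cgm ral bwwlb tflr oyjp tgo
Final line count: 12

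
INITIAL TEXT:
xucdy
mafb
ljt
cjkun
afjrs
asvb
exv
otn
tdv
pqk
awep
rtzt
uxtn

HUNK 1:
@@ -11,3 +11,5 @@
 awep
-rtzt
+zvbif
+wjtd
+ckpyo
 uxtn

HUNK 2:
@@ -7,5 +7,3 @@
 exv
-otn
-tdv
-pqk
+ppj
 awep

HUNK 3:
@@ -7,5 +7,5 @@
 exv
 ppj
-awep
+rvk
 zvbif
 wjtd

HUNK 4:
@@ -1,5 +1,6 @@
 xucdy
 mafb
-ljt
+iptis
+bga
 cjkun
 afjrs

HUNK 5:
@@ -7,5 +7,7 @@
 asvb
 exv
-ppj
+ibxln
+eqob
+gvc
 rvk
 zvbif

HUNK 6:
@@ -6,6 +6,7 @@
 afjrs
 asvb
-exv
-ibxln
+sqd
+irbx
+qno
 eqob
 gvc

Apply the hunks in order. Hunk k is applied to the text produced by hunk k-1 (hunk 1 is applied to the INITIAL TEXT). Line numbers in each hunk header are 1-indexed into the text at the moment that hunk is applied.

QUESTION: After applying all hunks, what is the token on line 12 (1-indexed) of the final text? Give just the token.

Hunk 1: at line 11 remove [rtzt] add [zvbif,wjtd,ckpyo] -> 15 lines: xucdy mafb ljt cjkun afjrs asvb exv otn tdv pqk awep zvbif wjtd ckpyo uxtn
Hunk 2: at line 7 remove [otn,tdv,pqk] add [ppj] -> 13 lines: xucdy mafb ljt cjkun afjrs asvb exv ppj awep zvbif wjtd ckpyo uxtn
Hunk 3: at line 7 remove [awep] add [rvk] -> 13 lines: xucdy mafb ljt cjkun afjrs asvb exv ppj rvk zvbif wjtd ckpyo uxtn
Hunk 4: at line 1 remove [ljt] add [iptis,bga] -> 14 lines: xucdy mafb iptis bga cjkun afjrs asvb exv ppj rvk zvbif wjtd ckpyo uxtn
Hunk 5: at line 7 remove [ppj] add [ibxln,eqob,gvc] -> 16 lines: xucdy mafb iptis bga cjkun afjrs asvb exv ibxln eqob gvc rvk zvbif wjtd ckpyo uxtn
Hunk 6: at line 6 remove [exv,ibxln] add [sqd,irbx,qno] -> 17 lines: xucdy mafb iptis bga cjkun afjrs asvb sqd irbx qno eqob gvc rvk zvbif wjtd ckpyo uxtn
Final line 12: gvc

Answer: gvc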